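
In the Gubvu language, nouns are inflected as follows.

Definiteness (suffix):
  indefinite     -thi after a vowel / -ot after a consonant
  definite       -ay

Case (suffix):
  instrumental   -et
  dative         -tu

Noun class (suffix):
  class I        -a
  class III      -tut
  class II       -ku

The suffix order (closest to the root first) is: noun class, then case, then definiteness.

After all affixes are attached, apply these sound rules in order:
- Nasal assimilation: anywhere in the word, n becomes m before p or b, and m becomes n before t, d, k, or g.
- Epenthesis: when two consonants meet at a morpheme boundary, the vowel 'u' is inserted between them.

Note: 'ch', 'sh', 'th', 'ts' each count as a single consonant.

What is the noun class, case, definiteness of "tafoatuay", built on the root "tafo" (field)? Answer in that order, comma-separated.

class I, dative, definite

Segment: tafo-a-tu-ay.
noun class: -a → class I.
case: -tu → dative.
definiteness: -ay → definite.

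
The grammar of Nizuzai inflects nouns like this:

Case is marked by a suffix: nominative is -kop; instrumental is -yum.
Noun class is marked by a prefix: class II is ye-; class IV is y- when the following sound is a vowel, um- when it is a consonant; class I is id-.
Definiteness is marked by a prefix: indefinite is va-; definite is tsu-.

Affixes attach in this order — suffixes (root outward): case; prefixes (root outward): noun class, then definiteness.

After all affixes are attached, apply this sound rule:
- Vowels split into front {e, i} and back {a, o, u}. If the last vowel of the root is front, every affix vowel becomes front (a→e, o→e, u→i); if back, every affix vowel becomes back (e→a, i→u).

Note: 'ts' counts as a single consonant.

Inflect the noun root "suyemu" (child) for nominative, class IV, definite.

tsuumsuyemukop

Attach noun class class IV um- (before consonant 's') → umsuyemu.
Attach case nominative -kop → umsuyemukop.
Attach definiteness definite tsu- → tsuumsuyemukop.
Vowel harmony: no change.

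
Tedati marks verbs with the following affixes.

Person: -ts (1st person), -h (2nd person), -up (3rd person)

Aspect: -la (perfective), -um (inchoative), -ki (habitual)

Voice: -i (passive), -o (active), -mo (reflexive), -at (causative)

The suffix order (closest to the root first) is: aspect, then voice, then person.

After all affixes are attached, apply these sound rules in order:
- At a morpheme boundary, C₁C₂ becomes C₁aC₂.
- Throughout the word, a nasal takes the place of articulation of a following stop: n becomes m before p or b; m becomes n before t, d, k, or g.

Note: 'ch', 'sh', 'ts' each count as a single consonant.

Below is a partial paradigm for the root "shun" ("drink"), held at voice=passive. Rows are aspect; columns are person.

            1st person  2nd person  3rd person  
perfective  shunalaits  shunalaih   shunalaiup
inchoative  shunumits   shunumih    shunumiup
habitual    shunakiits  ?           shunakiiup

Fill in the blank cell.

shunakiih

Attach aspect habitual -ki → shunki.
Attach voice passive -i → shunkii.
Attach person 2nd person -h → shunkiih.
Apply epenthesis: shunkiih → shunakiih.
Nasal assimilation: no change.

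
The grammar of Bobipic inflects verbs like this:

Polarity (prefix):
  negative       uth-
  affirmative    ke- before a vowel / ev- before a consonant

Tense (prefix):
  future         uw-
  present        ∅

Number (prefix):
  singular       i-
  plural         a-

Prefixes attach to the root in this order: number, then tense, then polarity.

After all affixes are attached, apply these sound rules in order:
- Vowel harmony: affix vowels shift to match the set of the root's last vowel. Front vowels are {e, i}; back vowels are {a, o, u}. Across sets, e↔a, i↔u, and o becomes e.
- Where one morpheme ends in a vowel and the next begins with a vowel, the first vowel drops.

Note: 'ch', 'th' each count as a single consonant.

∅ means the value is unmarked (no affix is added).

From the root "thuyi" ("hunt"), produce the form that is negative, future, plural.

ithiwethuyi

Attach number plural a- → athuyi.
Attach tense future uw- → uwathuyi.
Attach polarity negative uth- → uthuwathuyi.
Apply vowel harmony: uthuwathuyi → ithiwethuyi.
Vowel deletion: no change.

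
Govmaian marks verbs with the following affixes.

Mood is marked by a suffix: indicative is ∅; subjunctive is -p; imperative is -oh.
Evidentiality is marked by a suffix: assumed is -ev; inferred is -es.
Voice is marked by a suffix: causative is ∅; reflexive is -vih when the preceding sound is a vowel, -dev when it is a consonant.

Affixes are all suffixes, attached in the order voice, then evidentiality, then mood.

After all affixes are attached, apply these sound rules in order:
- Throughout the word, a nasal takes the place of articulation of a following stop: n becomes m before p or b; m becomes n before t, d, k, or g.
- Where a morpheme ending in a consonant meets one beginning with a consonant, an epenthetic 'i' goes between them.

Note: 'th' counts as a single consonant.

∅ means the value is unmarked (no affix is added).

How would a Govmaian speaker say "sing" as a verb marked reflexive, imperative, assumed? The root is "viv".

vividevevoh

Attach voice reflexive -dev (after consonant 'v') → vivdev.
Attach evidentiality assumed -ev → vivdevev.
Attach mood imperative -oh → vivdevevoh.
Nasal assimilation: no change.
Apply epenthesis: vivdevevoh → vividevevoh.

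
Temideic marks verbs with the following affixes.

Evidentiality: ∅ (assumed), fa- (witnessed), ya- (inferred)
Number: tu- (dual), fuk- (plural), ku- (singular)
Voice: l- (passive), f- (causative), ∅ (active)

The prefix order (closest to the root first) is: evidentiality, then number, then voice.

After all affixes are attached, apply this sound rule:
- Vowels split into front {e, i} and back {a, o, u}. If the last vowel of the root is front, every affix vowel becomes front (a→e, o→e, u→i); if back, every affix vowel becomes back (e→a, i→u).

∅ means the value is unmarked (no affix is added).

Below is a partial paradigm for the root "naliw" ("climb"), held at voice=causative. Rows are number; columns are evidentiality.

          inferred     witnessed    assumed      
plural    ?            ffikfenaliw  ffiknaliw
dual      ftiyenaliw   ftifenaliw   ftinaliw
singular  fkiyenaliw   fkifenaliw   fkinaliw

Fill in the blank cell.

Attach evidentiality inferred ya- → yanaliw.
Attach number plural fuk- → fukyanaliw.
Attach voice causative f- → ffukyanaliw.
Apply vowel harmony: ffukyanaliw → ffikyenaliw.

ffikyenaliw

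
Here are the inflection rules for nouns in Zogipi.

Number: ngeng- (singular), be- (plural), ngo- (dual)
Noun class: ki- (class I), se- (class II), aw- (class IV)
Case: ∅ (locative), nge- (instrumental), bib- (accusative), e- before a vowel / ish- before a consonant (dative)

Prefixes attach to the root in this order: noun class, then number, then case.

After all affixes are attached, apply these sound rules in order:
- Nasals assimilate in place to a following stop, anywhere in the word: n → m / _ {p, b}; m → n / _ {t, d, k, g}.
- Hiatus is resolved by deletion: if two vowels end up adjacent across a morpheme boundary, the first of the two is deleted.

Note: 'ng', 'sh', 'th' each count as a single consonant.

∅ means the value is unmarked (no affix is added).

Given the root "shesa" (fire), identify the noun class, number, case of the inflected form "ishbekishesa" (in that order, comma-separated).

class I, plural, dative

Segment: ish-be-ki-shesa.
noun class: ki- → class I.
number: be- → plural.
case: e/ish- → dative.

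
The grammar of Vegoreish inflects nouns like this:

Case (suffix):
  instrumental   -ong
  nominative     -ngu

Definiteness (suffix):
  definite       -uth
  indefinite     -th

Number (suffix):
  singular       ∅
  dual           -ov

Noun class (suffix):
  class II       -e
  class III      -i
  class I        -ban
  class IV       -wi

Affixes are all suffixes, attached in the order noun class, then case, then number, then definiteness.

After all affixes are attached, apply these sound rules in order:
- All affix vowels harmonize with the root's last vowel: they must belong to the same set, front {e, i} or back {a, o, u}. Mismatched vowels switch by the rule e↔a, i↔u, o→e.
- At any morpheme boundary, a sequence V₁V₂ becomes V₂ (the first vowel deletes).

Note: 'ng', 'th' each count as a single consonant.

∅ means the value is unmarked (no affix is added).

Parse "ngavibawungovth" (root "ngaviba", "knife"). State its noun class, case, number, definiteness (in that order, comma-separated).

class IV, nominative, dual, indefinite

Segment: ngaviba-wi-ngu-ov-th.
noun class: -wi → class IV.
case: -ngu → nominative.
number: -ov → dual.
definiteness: -th → indefinite.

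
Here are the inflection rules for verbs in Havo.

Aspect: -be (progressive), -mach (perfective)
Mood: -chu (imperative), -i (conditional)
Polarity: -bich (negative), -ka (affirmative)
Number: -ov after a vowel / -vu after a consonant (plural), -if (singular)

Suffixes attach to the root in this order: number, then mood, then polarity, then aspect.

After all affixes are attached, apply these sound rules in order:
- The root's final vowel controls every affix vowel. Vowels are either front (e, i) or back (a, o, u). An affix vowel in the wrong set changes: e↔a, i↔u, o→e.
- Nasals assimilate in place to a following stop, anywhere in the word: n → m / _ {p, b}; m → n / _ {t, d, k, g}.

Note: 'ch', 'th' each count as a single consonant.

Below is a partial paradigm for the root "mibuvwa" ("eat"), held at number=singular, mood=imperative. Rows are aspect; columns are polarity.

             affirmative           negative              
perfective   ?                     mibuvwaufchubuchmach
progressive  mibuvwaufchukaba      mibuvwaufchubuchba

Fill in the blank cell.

mibuvwaufchukamach

Attach number singular -if → mibuvwaif.
Attach mood imperative -chu → mibuvwaifchu.
Attach polarity affirmative -ka → mibuvwaifchuka.
Attach aspect perfective -mach → mibuvwaifchukamach.
Apply vowel harmony: mibuvwaifchukamach → mibuvwaufchukamach.
Nasal assimilation: no change.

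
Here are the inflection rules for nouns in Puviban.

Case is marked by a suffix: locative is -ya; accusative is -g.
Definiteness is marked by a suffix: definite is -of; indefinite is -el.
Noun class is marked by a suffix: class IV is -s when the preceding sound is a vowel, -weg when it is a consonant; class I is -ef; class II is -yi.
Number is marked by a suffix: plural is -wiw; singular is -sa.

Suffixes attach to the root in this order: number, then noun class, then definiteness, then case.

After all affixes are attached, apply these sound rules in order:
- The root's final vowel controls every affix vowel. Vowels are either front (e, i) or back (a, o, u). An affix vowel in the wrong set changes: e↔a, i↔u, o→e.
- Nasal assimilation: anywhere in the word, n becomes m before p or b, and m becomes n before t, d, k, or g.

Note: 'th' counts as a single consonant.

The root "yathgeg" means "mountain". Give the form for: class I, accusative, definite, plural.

Attach number plural -wiw → yathgegwiw.
Attach noun class class I -ef → yathgegwiwef.
Attach definiteness definite -of → yathgegwiwefof.
Attach case accusative -g → yathgegwiwefofg.
Apply vowel harmony: yathgegwiwefofg → yathgegwiwefefg.
Nasal assimilation: no change.

yathgegwiwefefg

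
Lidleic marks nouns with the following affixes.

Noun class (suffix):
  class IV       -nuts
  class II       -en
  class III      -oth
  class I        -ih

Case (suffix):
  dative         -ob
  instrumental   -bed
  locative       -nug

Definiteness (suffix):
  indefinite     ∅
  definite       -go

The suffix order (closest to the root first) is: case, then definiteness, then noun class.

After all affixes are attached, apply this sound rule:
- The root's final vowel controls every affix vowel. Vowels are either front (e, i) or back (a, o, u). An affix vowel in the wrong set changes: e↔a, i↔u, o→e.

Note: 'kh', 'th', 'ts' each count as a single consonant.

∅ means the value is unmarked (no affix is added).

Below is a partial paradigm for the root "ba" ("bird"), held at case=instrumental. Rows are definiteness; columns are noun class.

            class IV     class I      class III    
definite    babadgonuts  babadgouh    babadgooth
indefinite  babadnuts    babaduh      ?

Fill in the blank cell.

babadoth

Attach case instrumental -bed → babed.
definiteness = indefinite: zero marking, form stays babed.
Attach noun class class III -oth → babedoth.
Apply vowel harmony: babedoth → babadoth.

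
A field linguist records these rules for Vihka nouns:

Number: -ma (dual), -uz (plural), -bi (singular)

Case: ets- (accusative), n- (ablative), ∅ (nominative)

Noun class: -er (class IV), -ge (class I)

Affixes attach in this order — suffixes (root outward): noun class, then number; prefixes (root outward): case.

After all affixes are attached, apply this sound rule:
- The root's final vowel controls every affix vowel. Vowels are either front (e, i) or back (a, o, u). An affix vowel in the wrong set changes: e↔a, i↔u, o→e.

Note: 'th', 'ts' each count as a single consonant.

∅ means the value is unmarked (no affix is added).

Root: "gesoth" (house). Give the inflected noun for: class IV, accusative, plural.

Attach noun class class IV -er → gesother.
Attach case accusative ets- → etsgesother.
Attach number plural -uz → etsgesotheruz.
Apply vowel harmony: etsgesotheruz → atsgesotharuz.

atsgesotharuz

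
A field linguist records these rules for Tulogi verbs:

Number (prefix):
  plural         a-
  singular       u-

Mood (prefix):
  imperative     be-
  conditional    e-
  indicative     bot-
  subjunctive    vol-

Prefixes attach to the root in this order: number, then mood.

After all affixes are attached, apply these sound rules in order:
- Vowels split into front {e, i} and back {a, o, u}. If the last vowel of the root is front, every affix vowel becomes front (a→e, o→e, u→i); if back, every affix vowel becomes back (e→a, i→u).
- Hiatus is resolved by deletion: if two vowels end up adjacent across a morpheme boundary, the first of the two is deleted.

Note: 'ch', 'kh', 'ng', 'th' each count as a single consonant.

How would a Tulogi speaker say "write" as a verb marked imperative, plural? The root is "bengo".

Attach number plural a- → abengo.
Attach mood imperative be- → beabengo.
Apply vowel harmony: beabengo → baabengo.
Apply vowel deletion: baabengo → babengo.

babengo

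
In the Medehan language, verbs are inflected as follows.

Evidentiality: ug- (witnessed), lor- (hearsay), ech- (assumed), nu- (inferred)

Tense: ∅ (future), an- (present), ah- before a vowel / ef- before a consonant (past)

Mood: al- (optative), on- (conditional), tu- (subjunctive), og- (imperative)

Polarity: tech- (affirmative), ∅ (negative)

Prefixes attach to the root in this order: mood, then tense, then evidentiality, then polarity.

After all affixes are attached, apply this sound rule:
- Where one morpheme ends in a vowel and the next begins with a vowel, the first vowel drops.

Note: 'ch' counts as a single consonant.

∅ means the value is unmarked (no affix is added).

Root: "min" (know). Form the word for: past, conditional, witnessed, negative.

ugahonmin

Attach mood conditional on- → onmin.
Attach tense past ah- (before vowel 'o') → ahonmin.
Attach evidentiality witnessed ug- → ugahonmin.
polarity = negative: zero marking, form stays ugahonmin.
Vowel deletion: no change.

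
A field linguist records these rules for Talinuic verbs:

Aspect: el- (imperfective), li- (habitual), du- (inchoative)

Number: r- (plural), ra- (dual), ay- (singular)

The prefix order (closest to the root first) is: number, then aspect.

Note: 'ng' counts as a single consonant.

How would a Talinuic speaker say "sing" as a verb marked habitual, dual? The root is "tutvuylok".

liratutvuylok

Attach number dual ra- → ratutvuylok.
Attach aspect habitual li- → liratutvuylok.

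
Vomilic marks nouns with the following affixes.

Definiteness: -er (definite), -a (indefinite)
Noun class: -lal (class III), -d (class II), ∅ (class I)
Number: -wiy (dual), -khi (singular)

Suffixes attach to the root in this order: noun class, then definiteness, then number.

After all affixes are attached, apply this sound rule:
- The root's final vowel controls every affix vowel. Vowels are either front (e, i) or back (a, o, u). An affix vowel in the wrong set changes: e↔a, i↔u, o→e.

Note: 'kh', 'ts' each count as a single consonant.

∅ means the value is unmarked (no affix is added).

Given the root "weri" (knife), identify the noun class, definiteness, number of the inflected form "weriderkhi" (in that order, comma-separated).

class II, definite, singular

Segment: weri-d-er-khi.
noun class: -d → class II.
definiteness: -er → definite.
number: -khi → singular.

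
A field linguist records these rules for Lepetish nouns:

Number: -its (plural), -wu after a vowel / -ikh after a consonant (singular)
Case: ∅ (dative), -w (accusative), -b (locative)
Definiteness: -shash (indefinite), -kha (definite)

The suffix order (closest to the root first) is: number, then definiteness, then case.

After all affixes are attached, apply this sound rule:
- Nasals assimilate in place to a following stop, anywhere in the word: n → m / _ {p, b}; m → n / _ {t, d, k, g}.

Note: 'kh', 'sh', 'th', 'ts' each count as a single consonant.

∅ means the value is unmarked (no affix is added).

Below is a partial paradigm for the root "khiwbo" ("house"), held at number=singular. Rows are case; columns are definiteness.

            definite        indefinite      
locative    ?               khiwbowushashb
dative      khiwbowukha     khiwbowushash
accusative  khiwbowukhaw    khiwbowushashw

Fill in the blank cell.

Attach number singular -wu (after vowel 'o') → khiwbowu.
Attach definiteness definite -kha → khiwbowukha.
Attach case locative -b → khiwbowukhab.
Nasal assimilation: no change.

khiwbowukhab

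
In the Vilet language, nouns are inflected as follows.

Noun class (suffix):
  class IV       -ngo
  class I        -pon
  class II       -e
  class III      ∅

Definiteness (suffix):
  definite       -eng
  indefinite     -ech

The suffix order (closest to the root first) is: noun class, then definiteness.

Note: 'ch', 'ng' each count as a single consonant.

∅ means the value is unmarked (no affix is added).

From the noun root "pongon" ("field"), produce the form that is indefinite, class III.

noun class = class III: zero marking, form stays pongon.
Attach definiteness indefinite -ech → pongonech.

pongonech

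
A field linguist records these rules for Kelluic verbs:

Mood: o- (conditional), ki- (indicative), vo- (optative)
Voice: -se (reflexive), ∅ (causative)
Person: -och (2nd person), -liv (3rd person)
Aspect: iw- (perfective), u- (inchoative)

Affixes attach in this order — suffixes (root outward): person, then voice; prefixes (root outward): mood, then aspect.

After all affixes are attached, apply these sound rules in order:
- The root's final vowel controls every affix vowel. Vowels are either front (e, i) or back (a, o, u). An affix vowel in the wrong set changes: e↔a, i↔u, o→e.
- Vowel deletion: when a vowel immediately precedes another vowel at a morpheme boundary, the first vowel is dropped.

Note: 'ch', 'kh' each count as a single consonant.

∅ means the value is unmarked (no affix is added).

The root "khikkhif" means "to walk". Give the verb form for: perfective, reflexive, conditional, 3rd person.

iwekhikkhiflivse

Attach mood conditional o- → okhikkhif.
Attach person 3rd person -liv → okhikkhifliv.
Attach voice reflexive -se → okhikkhiflivse.
Attach aspect perfective iw- → iwokhikkhiflivse.
Apply vowel harmony: iwokhikkhiflivse → iwekhikkhiflivse.
Vowel deletion: no change.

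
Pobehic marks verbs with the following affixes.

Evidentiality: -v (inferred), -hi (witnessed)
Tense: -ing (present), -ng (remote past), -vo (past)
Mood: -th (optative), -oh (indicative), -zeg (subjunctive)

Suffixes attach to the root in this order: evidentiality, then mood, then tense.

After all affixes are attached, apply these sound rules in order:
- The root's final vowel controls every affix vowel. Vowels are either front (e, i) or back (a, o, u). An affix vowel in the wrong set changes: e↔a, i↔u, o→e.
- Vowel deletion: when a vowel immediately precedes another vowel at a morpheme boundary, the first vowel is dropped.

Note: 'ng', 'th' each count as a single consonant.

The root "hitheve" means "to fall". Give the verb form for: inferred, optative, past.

hithevevthve

Attach evidentiality inferred -v → hithevev.
Attach mood optative -th → hithevevth.
Attach tense past -vo → hithevevthvo.
Apply vowel harmony: hithevevthvo → hithevevthve.
Vowel deletion: no change.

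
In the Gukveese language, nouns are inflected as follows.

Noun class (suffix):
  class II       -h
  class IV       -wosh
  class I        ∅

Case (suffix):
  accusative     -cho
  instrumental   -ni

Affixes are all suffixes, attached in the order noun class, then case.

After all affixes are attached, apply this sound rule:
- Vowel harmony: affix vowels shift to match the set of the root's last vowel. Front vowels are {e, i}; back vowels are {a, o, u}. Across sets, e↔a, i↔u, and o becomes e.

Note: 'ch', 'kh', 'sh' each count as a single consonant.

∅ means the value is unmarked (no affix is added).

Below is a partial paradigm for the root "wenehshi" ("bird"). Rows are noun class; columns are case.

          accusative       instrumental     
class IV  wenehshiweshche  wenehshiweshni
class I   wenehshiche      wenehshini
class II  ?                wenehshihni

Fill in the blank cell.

wenehshihche

Attach noun class class II -h → wenehshih.
Attach case accusative -cho → wenehshihcho.
Apply vowel harmony: wenehshihcho → wenehshihche.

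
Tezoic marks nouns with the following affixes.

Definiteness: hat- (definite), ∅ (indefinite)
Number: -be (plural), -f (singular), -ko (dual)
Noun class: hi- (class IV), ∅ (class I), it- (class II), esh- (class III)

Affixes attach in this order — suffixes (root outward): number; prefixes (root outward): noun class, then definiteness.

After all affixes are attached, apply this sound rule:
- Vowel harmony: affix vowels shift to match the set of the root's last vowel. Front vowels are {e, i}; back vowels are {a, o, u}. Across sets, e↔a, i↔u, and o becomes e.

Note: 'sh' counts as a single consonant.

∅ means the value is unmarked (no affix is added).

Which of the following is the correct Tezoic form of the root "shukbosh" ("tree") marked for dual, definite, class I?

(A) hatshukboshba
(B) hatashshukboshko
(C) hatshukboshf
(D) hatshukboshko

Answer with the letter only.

D

Attach number dual -ko → shukboshko.
noun class = class I: zero marking, form stays shukboshko.
Attach definiteness definite hat- → hatshukboshko.
Vowel harmony: no change.
So the correct form is hatshukboshko, option (D).
(A) hatshukboshba is wrong: it uses plural instead of dual for number.
(C) hatshukboshf is wrong: it uses singular instead of dual for number.
(B) hatashshukboshko is wrong: it uses class III instead of class I for noun class.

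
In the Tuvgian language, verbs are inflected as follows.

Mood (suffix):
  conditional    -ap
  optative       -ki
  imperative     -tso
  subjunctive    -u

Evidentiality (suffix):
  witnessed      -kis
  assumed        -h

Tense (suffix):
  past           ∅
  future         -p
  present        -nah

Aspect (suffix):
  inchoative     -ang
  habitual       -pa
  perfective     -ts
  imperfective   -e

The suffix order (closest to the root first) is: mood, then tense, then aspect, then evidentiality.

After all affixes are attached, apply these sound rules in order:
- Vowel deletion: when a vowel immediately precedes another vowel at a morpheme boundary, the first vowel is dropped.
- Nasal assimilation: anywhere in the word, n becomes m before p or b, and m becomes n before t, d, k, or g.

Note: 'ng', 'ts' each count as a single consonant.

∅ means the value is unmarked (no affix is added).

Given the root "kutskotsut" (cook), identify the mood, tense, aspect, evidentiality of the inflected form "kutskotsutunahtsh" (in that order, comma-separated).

Segment: kutskotsut-u-nah-ts-h.
mood: -u → subjunctive.
tense: -nah → present.
aspect: -ts → perfective.
evidentiality: -h → assumed.

subjunctive, present, perfective, assumed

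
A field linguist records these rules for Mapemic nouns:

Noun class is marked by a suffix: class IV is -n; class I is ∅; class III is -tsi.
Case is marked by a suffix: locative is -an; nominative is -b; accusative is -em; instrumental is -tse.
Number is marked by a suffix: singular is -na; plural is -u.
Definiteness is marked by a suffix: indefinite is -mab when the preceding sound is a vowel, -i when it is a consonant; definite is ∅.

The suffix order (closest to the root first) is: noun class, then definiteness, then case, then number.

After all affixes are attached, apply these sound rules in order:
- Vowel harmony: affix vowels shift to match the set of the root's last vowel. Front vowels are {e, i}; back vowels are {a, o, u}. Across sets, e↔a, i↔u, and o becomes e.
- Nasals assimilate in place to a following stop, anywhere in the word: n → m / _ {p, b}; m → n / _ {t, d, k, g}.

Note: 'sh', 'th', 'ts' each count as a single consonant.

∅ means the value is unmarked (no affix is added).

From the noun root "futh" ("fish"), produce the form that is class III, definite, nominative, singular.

Attach noun class class III -tsi → futhtsi.
definiteness = definite: zero marking, form stays futhtsi.
Attach case nominative -b → futhtsib.
Attach number singular -na → futhtsibna.
Apply vowel harmony: futhtsibna → futhtsubna.
Nasal assimilation: no change.

futhtsubna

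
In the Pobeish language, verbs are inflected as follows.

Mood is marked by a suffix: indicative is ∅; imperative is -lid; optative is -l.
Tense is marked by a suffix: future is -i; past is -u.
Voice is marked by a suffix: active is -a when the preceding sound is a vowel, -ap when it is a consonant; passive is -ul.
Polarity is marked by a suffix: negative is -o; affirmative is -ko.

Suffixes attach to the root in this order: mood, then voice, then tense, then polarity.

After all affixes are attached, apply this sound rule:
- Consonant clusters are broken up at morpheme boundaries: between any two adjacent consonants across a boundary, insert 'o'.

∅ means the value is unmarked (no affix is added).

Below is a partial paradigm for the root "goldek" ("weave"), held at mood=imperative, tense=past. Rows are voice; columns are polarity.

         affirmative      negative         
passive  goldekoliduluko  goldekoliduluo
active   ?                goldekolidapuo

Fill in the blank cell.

Attach mood imperative -lid → goldeklid.
Attach voice active -ap (after consonant 'd') → goldeklidap.
Attach tense past -u → goldeklidapu.
Attach polarity affirmative -ko → goldeklidapuko.
Apply epenthesis: goldeklidapuko → goldekolidapuko.

goldekolidapuko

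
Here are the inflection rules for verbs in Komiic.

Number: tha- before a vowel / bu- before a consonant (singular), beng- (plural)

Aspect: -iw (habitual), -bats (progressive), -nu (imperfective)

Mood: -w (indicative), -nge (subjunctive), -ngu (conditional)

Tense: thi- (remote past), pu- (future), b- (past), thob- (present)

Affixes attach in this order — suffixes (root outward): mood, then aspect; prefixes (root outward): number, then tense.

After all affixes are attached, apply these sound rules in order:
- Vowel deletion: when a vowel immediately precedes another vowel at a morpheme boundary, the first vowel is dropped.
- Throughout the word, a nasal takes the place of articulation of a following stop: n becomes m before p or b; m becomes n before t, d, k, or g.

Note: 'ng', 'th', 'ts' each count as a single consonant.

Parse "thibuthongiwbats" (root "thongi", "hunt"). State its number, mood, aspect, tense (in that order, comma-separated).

singular, indicative, progressive, remote past

Segment: thi-bu-thongi-w-bats.
number: tha/bu- → singular.
mood: -w → indicative.
aspect: -bats → progressive.
tense: thi- → remote past.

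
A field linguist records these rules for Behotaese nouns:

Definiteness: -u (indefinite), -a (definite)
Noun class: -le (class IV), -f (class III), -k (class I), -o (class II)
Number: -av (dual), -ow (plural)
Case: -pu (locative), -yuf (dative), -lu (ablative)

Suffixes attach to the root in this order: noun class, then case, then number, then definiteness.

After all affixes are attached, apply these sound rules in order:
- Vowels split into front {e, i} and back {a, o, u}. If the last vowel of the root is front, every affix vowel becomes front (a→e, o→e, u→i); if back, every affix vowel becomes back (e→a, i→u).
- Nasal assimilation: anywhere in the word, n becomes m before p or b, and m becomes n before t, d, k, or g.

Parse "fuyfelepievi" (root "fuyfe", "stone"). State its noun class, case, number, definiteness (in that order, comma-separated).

class IV, locative, dual, indefinite

Segment: fuyfe-le-pu-av-u.
noun class: -le → class IV.
case: -pu → locative.
number: -av → dual.
definiteness: -u → indefinite.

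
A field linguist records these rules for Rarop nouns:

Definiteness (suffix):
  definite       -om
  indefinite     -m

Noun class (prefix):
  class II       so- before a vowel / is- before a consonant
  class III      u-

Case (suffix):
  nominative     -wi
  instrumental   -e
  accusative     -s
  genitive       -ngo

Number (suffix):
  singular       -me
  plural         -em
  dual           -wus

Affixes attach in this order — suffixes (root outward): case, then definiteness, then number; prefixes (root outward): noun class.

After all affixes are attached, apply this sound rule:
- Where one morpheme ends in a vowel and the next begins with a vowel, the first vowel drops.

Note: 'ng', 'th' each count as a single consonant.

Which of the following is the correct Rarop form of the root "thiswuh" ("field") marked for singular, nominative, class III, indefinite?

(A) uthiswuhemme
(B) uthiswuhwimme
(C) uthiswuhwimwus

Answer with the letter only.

Attach case nominative -wi → thiswuhwi.
Attach definiteness indefinite -m → thiswuhwim.
Attach noun class class III u- → uthiswuhwim.
Attach number singular -me → uthiswuhwimme.
Vowel deletion: no change.
So the correct form is uthiswuhwimme, option (B).
(C) uthiswuhwimwus is wrong: it uses dual instead of singular for number.
(A) uthiswuhemme is wrong: it uses instrumental instead of nominative for case.

B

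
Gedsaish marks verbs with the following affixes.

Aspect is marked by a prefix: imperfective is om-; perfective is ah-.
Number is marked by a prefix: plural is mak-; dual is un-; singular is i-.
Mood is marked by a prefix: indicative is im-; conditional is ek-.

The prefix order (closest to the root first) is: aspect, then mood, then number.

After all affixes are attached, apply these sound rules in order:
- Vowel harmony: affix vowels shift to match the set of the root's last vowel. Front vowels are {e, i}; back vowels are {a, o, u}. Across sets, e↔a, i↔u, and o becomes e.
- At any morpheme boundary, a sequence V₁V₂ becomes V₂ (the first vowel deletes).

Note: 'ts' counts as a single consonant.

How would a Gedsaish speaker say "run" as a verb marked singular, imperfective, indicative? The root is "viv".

imemviv

Attach aspect imperfective om- → omviv.
Attach mood indicative im- → imomviv.
Attach number singular i- → iimomviv.
Apply vowel harmony: iimomviv → iimemviv.
Apply vowel deletion: iimemviv → imemviv.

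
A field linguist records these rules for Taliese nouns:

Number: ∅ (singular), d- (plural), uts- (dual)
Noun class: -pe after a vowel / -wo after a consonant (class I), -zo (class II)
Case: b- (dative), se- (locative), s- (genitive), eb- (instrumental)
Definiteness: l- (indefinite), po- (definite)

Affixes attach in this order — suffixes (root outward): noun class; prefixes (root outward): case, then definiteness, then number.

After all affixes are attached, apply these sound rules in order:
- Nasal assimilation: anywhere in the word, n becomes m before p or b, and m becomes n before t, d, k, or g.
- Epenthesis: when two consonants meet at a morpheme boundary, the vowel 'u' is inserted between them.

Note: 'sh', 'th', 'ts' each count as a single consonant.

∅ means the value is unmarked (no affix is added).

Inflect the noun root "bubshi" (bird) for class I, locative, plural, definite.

Attach case locative se- → sebubshi.
Attach noun class class I -pe (after vowel 'i') → sebubshipe.
Attach definiteness definite po- → posebubshipe.
Attach number plural d- → dposebubshipe.
Nasal assimilation: no change.
Apply epenthesis: dposebubshipe → duposebubshipe.

duposebubshipe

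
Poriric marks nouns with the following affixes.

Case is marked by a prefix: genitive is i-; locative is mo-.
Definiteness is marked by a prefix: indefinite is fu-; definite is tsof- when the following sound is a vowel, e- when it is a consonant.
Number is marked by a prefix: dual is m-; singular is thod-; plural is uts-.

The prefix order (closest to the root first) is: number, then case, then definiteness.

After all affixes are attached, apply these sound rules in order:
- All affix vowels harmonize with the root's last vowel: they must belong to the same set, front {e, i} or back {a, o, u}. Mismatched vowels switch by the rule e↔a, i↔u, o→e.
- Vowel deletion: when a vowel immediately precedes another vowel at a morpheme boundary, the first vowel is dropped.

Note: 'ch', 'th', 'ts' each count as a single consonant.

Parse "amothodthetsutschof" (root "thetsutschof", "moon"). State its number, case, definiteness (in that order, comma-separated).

singular, locative, definite

Segment: e-mo-thod-thetsutschof.
number: thod- → singular.
case: mo- → locative.
definiteness: tsof/e- → definite.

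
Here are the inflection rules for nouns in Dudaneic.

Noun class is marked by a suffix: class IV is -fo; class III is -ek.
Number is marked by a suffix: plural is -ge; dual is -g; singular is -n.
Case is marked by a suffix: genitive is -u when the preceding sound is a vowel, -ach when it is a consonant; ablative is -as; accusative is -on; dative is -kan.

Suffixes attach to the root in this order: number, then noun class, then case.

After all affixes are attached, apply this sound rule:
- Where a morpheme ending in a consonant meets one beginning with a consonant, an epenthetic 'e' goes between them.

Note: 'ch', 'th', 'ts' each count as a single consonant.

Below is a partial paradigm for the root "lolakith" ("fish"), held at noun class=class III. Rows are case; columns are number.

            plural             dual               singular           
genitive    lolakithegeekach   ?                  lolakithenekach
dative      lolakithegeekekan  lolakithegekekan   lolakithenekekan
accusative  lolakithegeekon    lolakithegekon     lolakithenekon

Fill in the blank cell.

Attach number dual -g → lolakithg.
Attach noun class class III -ek → lolakithgek.
Attach case genitive -ach (after consonant 'k') → lolakithgekach.
Apply epenthesis: lolakithgekach → lolakithegekach.

lolakithegekach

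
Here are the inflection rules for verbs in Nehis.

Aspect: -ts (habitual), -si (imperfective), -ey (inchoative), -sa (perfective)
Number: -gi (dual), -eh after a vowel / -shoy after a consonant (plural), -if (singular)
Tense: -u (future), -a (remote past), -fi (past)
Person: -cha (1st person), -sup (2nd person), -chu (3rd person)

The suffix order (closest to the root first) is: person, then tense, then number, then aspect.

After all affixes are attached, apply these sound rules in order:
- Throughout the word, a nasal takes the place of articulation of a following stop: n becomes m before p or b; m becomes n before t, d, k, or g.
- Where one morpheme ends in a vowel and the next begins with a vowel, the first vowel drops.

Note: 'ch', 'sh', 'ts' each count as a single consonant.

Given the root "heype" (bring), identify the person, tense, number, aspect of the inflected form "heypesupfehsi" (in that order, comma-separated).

2nd person, past, plural, imperfective

Segment: heype-sup-fi-eh-si.
person: -sup → 2nd person.
tense: -fi → past.
number: -eh/shoy → plural.
aspect: -si → imperfective.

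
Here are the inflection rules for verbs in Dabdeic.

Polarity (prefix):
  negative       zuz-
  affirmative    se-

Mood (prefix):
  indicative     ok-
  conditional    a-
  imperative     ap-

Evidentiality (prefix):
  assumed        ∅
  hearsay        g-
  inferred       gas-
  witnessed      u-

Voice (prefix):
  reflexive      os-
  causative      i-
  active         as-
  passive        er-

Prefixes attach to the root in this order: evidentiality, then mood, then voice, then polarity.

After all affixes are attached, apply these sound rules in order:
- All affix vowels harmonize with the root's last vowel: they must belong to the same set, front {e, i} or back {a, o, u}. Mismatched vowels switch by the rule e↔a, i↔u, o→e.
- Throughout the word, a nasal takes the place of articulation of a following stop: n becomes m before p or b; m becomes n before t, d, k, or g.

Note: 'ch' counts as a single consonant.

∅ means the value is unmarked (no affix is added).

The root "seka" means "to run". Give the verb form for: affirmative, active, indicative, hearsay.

saasokgseka

Attach evidentiality hearsay g- → gseka.
Attach mood indicative ok- → okgseka.
Attach voice active as- → asokgseka.
Attach polarity affirmative se- → seasokgseka.
Apply vowel harmony: seasokgseka → saasokgseka.
Nasal assimilation: no change.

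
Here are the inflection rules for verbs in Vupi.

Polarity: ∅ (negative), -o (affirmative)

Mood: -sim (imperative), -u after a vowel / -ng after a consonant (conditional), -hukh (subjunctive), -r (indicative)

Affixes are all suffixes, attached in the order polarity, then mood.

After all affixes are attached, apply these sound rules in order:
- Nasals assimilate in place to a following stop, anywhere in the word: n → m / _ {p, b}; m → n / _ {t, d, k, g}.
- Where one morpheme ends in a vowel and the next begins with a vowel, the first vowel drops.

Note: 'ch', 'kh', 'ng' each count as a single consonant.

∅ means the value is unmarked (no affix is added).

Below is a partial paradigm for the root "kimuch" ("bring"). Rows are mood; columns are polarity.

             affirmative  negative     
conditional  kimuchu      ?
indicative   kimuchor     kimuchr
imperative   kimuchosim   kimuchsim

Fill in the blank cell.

kimuchng

polarity = negative: zero marking, form stays kimuch.
Attach mood conditional -ng (after consonant 'ch') → kimuchng.
Nasal assimilation: no change.
Vowel deletion: no change.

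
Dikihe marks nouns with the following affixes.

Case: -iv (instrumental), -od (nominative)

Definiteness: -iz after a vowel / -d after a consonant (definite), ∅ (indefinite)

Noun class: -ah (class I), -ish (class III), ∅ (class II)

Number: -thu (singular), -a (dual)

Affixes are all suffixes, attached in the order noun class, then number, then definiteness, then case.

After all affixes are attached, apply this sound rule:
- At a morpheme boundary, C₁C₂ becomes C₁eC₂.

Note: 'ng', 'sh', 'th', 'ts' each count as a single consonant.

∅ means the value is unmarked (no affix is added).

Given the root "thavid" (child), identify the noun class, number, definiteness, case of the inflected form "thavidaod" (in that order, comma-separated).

class II, dual, indefinite, nominative

Segment: thavid-a-od.
noun class: ∅ → class II.
number: -a → dual.
definiteness: ∅ → indefinite.
case: -od → nominative.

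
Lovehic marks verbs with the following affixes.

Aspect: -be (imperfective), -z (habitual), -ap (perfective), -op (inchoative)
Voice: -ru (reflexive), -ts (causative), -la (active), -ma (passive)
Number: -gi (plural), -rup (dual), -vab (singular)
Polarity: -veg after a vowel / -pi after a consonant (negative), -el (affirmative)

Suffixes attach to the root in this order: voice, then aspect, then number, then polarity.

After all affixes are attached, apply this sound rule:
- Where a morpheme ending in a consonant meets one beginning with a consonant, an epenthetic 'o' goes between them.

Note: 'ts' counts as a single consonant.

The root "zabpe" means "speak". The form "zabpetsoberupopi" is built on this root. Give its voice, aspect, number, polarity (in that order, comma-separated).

causative, imperfective, dual, negative

Segment: zabpe-ts-be-rup-pi.
voice: -ts → causative.
aspect: -be → imperfective.
number: -rup → dual.
polarity: -veg/pi → negative.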